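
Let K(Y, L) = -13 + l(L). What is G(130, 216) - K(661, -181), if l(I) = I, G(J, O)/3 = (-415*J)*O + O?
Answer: -34958758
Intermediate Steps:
G(J, O) = 3*O - 1245*J*O (G(J, O) = 3*((-415*J)*O + O) = 3*(-415*J*O + O) = 3*(O - 415*J*O) = 3*O - 1245*J*O)
K(Y, L) = -13 + L
G(130, 216) - K(661, -181) = 3*216*(1 - 415*130) - (-13 - 181) = 3*216*(1 - 53950) - 1*(-194) = 3*216*(-53949) + 194 = -34958952 + 194 = -34958758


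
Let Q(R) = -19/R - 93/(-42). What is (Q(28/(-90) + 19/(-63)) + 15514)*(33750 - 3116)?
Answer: 643445741517/1351 ≈ 4.7627e+8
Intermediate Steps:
Q(R) = 31/14 - 19/R (Q(R) = -19/R - 93*(-1/42) = -19/R + 31/14 = 31/14 - 19/R)
(Q(28/(-90) + 19/(-63)) + 15514)*(33750 - 3116) = ((31/14 - 19/(28/(-90) + 19/(-63))) + 15514)*(33750 - 3116) = ((31/14 - 19/(28*(-1/90) + 19*(-1/63))) + 15514)*30634 = ((31/14 - 19/(-14/45 - 19/63)) + 15514)*30634 = ((31/14 - 19/(-193/315)) + 15514)*30634 = ((31/14 - 19*(-315/193)) + 15514)*30634 = ((31/14 + 5985/193) + 15514)*30634 = (89773/2702 + 15514)*30634 = (42008601/2702)*30634 = 643445741517/1351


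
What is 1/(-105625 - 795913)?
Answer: -1/901538 ≈ -1.1092e-6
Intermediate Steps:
1/(-105625 - 795913) = 1/(-901538) = -1/901538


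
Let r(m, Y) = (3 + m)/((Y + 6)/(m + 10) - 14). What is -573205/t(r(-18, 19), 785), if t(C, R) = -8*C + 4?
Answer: 78529085/412 ≈ 1.9060e+5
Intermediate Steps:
r(m, Y) = (3 + m)/(-14 + (6 + Y)/(10 + m)) (r(m, Y) = (3 + m)/((6 + Y)/(10 + m) - 14) = (3 + m)/(-14 + (6 + Y)/(10 + m)))
t(C, R) = 4 - 8*C
-573205/t(r(-18, 19), 785) = -573205/(4 - 8*(-30 - 1*(-18)² - 13*(-18))/(134 - 1*19 + 14*(-18))) = -573205/(4 - 8*(-30 - 1*324 + 234)/(134 - 19 - 252)) = -573205/(4 - 8*(-30 - 324 + 234)/(-137)) = -573205/(4 - (-8)*(-120)/137) = -573205/(4 - 8*120/137) = -573205/(4 - 960/137) = -573205/(-412/137) = -573205*(-137/412) = 78529085/412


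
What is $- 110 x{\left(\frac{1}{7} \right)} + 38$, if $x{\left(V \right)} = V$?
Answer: $\frac{156}{7} \approx 22.286$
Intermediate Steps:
$- 110 x{\left(\frac{1}{7} \right)} + 38 = - \frac{110}{7} + 38 = \frac{156}{7}$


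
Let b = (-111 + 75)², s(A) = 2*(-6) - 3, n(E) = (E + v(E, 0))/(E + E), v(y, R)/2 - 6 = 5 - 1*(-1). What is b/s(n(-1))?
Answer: -432/5 ≈ -86.400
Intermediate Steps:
v(y, R) = 24 (v(y, R) = 12 + 2*(5 - 1*(-1)) = 12 + 2*(5 + 1) = 12 + 2*6 = 12 + 12 = 24)
n(E) = (24 + E)/(2*E) (n(E) = (E + 24)/(E + E) = (24 + E)/((2*E)) = (24 + E)*(1/(2*E)) = (24 + E)/(2*E))
s(A) = -15 (s(A) = -12 - 3 = -15)
b = 1296 (b = (-36)² = 1296)
b/s(n(-1)) = 1296/(-15) = 1296*(-1/15) = -432/5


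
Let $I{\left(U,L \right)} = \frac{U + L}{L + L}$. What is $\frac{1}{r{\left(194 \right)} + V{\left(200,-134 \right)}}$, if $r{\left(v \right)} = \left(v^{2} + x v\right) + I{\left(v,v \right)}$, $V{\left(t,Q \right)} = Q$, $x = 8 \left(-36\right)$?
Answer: $- \frac{1}{18369} \approx -5.444 \cdot 10^{-5}$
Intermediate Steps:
$I{\left(U,L \right)} = \frac{L + U}{2 L}$
$x = -288$
$r{\left(v \right)} = 1 + v^{2} - 288 v$ ($r{\left(v \right)} = \left(v^{2} - 288 v\right) + \frac{v + v}{2 v} = \left(v^{2} - 288 v\right) + \frac{2 v}{2 v} = \left(v^{2} - 288 v\right) + 1 = 1 + v^{2} - 288 v$)
$\frac{1}{r{\left(194 \right)} + V{\left(200,-134 \right)}} = \frac{1}{\left(1 + 194^{2} - 55872\right) - 134} = \frac{1}{\left(1 + 37636 - 55872\right) - 134} = \frac{1}{-18235 - 134} = \frac{1}{-18369} = - \frac{1}{18369}$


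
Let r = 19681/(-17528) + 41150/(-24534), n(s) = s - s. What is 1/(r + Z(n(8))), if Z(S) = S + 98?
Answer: 215015976/20469500221 ≈ 0.010504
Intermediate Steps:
n(s) = 0
r = -602065427/215015976 (r = 19681*(-1/17528) + 41150*(-1/24534) = -19681/17528 - 20575/12267 = -602065427/215015976 ≈ -2.8001)
Z(S) = 98 + S
1/(r + Z(n(8))) = 1/(-602065427/215015976 + (98 + 0)) = 1/(-602065427/215015976 + 98) = 1/(20469500221/215015976) = 215015976/20469500221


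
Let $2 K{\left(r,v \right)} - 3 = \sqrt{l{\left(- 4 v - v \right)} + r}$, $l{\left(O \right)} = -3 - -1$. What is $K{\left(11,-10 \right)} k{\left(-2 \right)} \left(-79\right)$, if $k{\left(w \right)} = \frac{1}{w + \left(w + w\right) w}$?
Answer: $- \frac{79}{2} \approx -39.5$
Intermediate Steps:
$l{\left(O \right)} = -2$ ($l{\left(O \right)} = -3 + 1 = -2$)
$k{\left(w \right)} = \frac{1}{w + 2 w^{2}}$ ($k{\left(w \right)} = \frac{1}{w + 2 w w} = \frac{1}{w + 2 w^{2}}$)
$K{\left(r,v \right)} = \frac{3}{2} + \frac{\sqrt{-2 + r}}{2}$
$K{\left(11,-10 \right)} k{\left(-2 \right)} \left(-79\right) = \left(\frac{3}{2} + \frac{\sqrt{-2 + 11}}{2}\right) \frac{1}{\left(-2\right) \left(1 + 2 \left(-2\right)\right)} \left(-79\right) = \left(\frac{3}{2} + \frac{\sqrt{9}}{2}\right) - \frac{1}{2 \left(1 - 4\right)} \left(-79\right) = \left(\frac{3}{2} + \frac{1}{2} \cdot 3\right) - \frac{1}{2 \left(-3\right)} \left(-79\right) = \left(\frac{3}{2} + \frac{3}{2}\right) \left(- \frac{1}{2}\right) \left(- \frac{1}{3}\right) \left(-79\right) = 3 \cdot \frac{1}{6} \left(-79\right) = 3 \left(- \frac{79}{6}\right) = - \frac{79}{2}$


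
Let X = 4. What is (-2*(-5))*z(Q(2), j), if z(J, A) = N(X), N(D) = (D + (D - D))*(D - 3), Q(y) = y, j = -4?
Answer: 40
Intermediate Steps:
N(D) = D*(-3 + D) (N(D) = (D + 0)*(-3 + D) = D*(-3 + D))
z(J, A) = 4 (z(J, A) = 4*(-3 + 4) = 4*1 = 4)
(-2*(-5))*z(Q(2), j) = -2*(-5)*4 = 10*4 = 40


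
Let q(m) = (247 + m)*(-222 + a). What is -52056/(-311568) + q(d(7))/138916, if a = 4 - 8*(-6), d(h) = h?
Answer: -64813489/450851878 ≈ -0.14376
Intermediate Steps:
a = 52 (a = 4 + 48 = 52)
q(m) = -41990 - 170*m (q(m) = (247 + m)*(-222 + 52) = (247 + m)*(-170) = -41990 - 170*m)
-52056/(-311568) + q(d(7))/138916 = -52056/(-311568) + (-41990 - 170*7)/138916 = -52056*(-1/311568) + (-41990 - 1190)*(1/138916) = 2169/12982 - 43180*1/138916 = 2169/12982 - 10795/34729 = -64813489/450851878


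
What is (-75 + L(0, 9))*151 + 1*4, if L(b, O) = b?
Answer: -11321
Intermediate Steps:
(-75 + L(0, 9))*151 + 1*4 = (-75 + 0)*151 + 1*4 = -75*151 + 4 = -11325 + 4 = -11321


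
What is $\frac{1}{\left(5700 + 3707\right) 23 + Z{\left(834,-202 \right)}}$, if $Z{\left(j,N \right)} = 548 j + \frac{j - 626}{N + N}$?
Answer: $\frac{101}{68012641} \approx 1.485 \cdot 10^{-6}$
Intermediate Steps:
$Z{\left(j,N \right)} = 548 j + \frac{-626 + j}{2 N}$
$\frac{1}{\left(5700 + 3707\right) 23 + Z{\left(834,-202 \right)}} = \frac{1}{\left(5700 + 3707\right) 23 + \frac{-626 + 834 + 1096 \left(-202\right) 834}{2 \left(-202\right)}} = \frac{1}{9407 \cdot 23 + \frac{1}{2} \left(- \frac{1}{202}\right) \left(-626 + 834 - 184640928\right)} = \frac{1}{216361 + \frac{1}{2} \left(- \frac{1}{202}\right) \left(-184640720\right)} = \frac{1}{216361 + \frac{46160180}{101}} = \frac{1}{\frac{68012641}{101}} = \frac{101}{68012641}$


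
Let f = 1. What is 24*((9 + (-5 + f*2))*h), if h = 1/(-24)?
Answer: -6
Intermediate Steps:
h = -1/24 ≈ -0.041667
24*((9 + (-5 + f*2))*h) = 24*((9 + (-5 + 1*2))*(-1/24)) = 24*((9 + (-5 + 2))*(-1/24)) = 24*((9 - 3)*(-1/24)) = 24*(6*(-1/24)) = 24*(-¼) = -6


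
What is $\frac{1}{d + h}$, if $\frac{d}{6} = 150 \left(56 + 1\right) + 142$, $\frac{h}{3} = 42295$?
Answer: $\frac{1}{179037} \approx 5.5854 \cdot 10^{-6}$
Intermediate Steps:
$h = 126885$ ($h = 3 \cdot 42295 = 126885$)
$d = 52152$ ($d = 6 \left(150 \left(56 + 1\right) + 142\right) = 6 \left(150 \cdot 57 + 142\right) = 6 \left(8550 + 142\right) = 6 \cdot 8692 = 52152$)
$\frac{1}{d + h} = \frac{1}{52152 + 126885} = \frac{1}{179037}$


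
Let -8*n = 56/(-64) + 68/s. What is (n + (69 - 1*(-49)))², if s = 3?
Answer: 489869689/36864 ≈ 13289.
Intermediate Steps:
n = -523/192 (n = -(56/(-64) + 68/3)/8 = -(56*(-1/64) + 68*(⅓))/8 = -(-7/8 + 68/3)/8 = -⅛*523/24 = -523/192 ≈ -2.7240)
(n + (69 - 1*(-49)))² = (-523/192 + (69 - 1*(-49)))² = (-523/192 + (69 + 49))² = (-523/192 + 118)² = (22133/192)² = 489869689/36864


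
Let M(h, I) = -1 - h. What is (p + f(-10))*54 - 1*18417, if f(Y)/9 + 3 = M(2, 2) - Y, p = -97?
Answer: -21711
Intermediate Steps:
f(Y) = -54 - 9*Y (f(Y) = -27 + 9*((-1 - 1*2) - Y) = -27 + 9*((-1 - 2) - Y) = -27 + 9*(-3 - Y) = -27 + (-27 - 9*Y) = -54 - 9*Y)
(p + f(-10))*54 - 1*18417 = (-97 + (-54 - 9*(-10)))*54 - 1*18417 = (-97 + (-54 + 90))*54 - 18417 = (-97 + 36)*54 - 18417 = -61*54 - 18417 = -3294 - 18417 = -21711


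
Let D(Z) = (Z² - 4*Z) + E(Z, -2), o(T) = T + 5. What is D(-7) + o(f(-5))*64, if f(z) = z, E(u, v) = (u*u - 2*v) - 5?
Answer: 125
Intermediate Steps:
E(u, v) = -5 + u² - 2*v (E(u, v) = (u² - 2*v) - 5 = -5 + u² - 2*v)
o(T) = 5 + T
D(Z) = -1 - 4*Z + 2*Z² (D(Z) = (Z² - 4*Z) + (-5 + Z² - 2*(-2)) = (Z² - 4*Z) + (-5 + Z² + 4) = (Z² - 4*Z) + (-1 + Z²) = -1 - 4*Z + 2*Z²)
D(-7) + o(f(-5))*64 = (-1 - 4*(-7) + 2*(-7)²) + (5 - 5)*64 = (-1 + 28 + 2*49) + 0*64 = (-1 + 28 + 98) + 0 = 125 + 0 = 125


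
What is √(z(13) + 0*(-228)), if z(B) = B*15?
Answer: √195 ≈ 13.964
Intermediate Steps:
z(B) = 15*B
√(z(13) + 0*(-228)) = √(15*13 + 0*(-228)) = √(195 + 0) = √195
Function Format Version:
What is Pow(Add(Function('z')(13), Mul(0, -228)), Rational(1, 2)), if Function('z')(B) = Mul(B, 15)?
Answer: Pow(195, Rational(1, 2)) ≈ 13.964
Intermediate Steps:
Function('z')(B) = Mul(15, B)
Pow(Add(Function('z')(13), Mul(0, -228)), Rational(1, 2)) = Pow(Add(Mul(15, 13), Mul(0, -228)), Rational(1, 2)) = Pow(Add(195, 0), Rational(1, 2)) = Pow(195, Rational(1, 2))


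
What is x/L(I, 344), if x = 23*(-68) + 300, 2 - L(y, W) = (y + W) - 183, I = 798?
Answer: 1264/957 ≈ 1.3208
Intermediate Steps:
L(y, W) = 185 - W - y (L(y, W) = 2 - ((y + W) - 183) = 2 - ((W + y) - 183) = 2 - (-183 + W + y) = 2 + (183 - W - y) = 185 - W - y)
x = -1264 (x = -1564 + 300 = -1264)
x/L(I, 344) = -1264/(185 - 1*344 - 1*798) = -1264/(185 - 344 - 798) = -1264/(-957) = -1264*(-1/957) = 1264/957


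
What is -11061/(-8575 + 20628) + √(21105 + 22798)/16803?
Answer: -11061/12053 + √43903/16803 ≈ -0.90523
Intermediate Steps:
-11061/(-8575 + 20628) + √(21105 + 22798)/16803 = -11061/12053 + √43903*(1/16803) = -11061*1/12053 + √43903/16803 = -11061/12053 + √43903/16803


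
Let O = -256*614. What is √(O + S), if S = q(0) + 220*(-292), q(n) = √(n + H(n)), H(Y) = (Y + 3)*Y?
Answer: 4*I*√13839 ≈ 470.56*I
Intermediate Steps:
H(Y) = Y*(3 + Y) (H(Y) = (3 + Y)*Y = Y*(3 + Y))
q(n) = √(n + n*(3 + n))
O = -157184
S = -64240 (S = √(0*(4 + 0)) + 220*(-292) = √(0*4) - 64240 = √0 - 64240 = 0 - 64240 = -64240)
√(O + S) = √(-157184 - 64240) = √(-221424) = 4*I*√13839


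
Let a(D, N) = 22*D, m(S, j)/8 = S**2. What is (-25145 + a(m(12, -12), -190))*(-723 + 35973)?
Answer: 7014750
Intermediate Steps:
m(S, j) = 8*S**2
(-25145 + a(m(12, -12), -190))*(-723 + 35973) = (-25145 + 22*(8*12**2))*(-723 + 35973) = (-25145 + 22*(8*144))*35250 = (-25145 + 22*1152)*35250 = (-25145 + 25344)*35250 = 199*35250 = 7014750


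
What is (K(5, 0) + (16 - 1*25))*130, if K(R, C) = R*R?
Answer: 2080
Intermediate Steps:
K(R, C) = R**2
(K(5, 0) + (16 - 1*25))*130 = (5**2 + (16 - 1*25))*130 = (25 + (16 - 25))*130 = (25 - 9)*130 = 16*130 = 2080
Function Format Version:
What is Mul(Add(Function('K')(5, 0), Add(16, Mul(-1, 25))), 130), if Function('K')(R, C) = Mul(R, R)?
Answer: 2080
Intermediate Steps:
Function('K')(R, C) = Pow(R, 2)
Mul(Add(Function('K')(5, 0), Add(16, Mul(-1, 25))), 130) = Mul(Add(Pow(5, 2), Add(16, Mul(-1, 25))), 130) = Mul(Add(25, Add(16, -25)), 130) = Mul(Add(25, -9), 130) = Mul(16, 130) = 2080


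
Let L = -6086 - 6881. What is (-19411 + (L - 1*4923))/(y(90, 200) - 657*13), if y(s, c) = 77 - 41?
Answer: 37301/8505 ≈ 4.3858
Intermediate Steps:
y(s, c) = 36
L = -12967
(-19411 + (L - 1*4923))/(y(90, 200) - 657*13) = (-19411 + (-12967 - 1*4923))/(36 - 657*13) = (-19411 + (-12967 - 4923))/(36 - 8541) = (-19411 - 17890)/(-8505) = -37301*(-1/8505) = 37301/8505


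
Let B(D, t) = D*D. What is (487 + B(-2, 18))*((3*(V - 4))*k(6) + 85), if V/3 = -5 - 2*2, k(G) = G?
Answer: -232243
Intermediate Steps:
V = -27 (V = 3*(-5 - 2*2) = 3*(-5 - 4) = 3*(-9) = -27)
B(D, t) = D²
(487 + B(-2, 18))*((3*(V - 4))*k(6) + 85) = (487 + (-2)²)*((3*(-27 - 4))*6 + 85) = (487 + 4)*((3*(-31))*6 + 85) = 491*(-93*6 + 85) = 491*(-558 + 85) = 491*(-473) = -232243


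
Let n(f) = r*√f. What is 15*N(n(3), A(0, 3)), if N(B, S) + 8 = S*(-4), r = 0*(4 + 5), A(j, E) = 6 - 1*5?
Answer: -180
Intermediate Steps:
A(j, E) = 1 (A(j, E) = 6 - 5 = 1)
r = 0 (r = 0*9 = 0)
n(f) = 0 (n(f) = 0*√f = 0)
N(B, S) = -8 - 4*S (N(B, S) = -8 + S*(-4) = -8 - 4*S)
15*N(n(3), A(0, 3)) = 15*(-8 - 4*1) = 15*(-8 - 4) = 15*(-12) = -180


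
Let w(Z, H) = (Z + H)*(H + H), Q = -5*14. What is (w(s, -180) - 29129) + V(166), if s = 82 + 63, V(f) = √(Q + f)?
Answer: -16529 + 4*√6 ≈ -16519.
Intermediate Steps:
Q = -70
V(f) = √(-70 + f)
s = 145
w(Z, H) = 2*H*(H + Z) (w(Z, H) = (H + Z)*(2*H) = 2*H*(H + Z))
(w(s, -180) - 29129) + V(166) = (2*(-180)*(-180 + 145) - 29129) + √(-70 + 166) = (2*(-180)*(-35) - 29129) + √96 = (12600 - 29129) + 4*√6 = -16529 + 4*√6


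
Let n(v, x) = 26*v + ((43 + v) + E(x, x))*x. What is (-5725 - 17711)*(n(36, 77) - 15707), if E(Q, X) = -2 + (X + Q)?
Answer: -70682976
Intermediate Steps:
E(Q, X) = -2 + Q + X (E(Q, X) = -2 + (Q + X) = -2 + Q + X)
n(v, x) = 26*v + x*(41 + v + 2*x) (n(v, x) = 26*v + ((43 + v) + (-2 + x + x))*x = 26*v + ((43 + v) + (-2 + 2*x))*x = 26*v + (41 + v + 2*x)*x = 26*v + x*(41 + v + 2*x))
(-5725 - 17711)*(n(36, 77) - 15707) = (-5725 - 17711)*((2*77² + 26*36 + 41*77 + 36*77) - 15707) = -23436*((2*5929 + 936 + 3157 + 2772) - 15707) = -23436*((11858 + 936 + 3157 + 2772) - 15707) = -23436*(18723 - 15707) = -23436*3016 = -70682976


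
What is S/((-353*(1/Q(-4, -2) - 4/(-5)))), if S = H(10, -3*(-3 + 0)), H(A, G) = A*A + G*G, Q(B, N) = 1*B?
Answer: -3620/3883 ≈ -0.93227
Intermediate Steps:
Q(B, N) = B
H(A, G) = A² + G²
S = 181 (S = 10² + (-3*(-3 + 0))² = 100 + (-3*(-3))² = 100 + 9² = 100 + 81 = 181)
S/((-353*(1/Q(-4, -2) - 4/(-5)))) = 181/((-353*(1/(-4) - 4/(-5)))) = 181/((-353*(1*(-¼) - 4*(-⅕)))) = 181/((-353*(-¼ + ⅘))) = 181/((-353*11/20)) = 181/(-3883/20) = 181*(-20/3883) = -3620/3883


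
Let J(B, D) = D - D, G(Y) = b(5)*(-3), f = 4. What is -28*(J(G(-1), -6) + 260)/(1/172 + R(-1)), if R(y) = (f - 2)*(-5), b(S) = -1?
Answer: 1252160/1719 ≈ 728.42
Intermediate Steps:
R(y) = -10 (R(y) = (4 - 2)*(-5) = 2*(-5) = -10)
G(Y) = 3 (G(Y) = -1*(-3) = 3)
J(B, D) = 0
-28*(J(G(-1), -6) + 260)/(1/172 + R(-1)) = -28*(0 + 260)/(1/172 - 10) = -7280/(1/172 - 10) = -7280/(-1719/172) = -7280*(-172)/1719 = -28*(-44720/1719) = 1252160/1719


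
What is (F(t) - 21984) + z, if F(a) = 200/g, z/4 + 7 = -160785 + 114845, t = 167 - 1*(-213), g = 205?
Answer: -8436612/41 ≈ -2.0577e+5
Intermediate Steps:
t = 380 (t = 167 + 213 = 380)
z = -183788 (z = -28 + 4*(-160785 + 114845) = -28 + 4*(-45940) = -28 - 183760 = -183788)
F(a) = 40/41 (F(a) = 200/205 = 200*(1/205) = 40/41)
(F(t) - 21984) + z = (40/41 - 21984) - 183788 = -901304/41 - 183788 = -8436612/41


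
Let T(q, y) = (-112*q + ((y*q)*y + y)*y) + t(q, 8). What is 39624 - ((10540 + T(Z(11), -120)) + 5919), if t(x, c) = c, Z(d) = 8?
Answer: 13833653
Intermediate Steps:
T(q, y) = 8 - 112*q + y*(y + q*y²) (T(q, y) = (-112*q + ((y*q)*y + y)*y) + 8 = (-112*q + ((q*y)*y + y)*y) + 8 = (-112*q + (q*y² + y)*y) + 8 = (-112*q + (y + q*y²)*y) + 8 = (-112*q + y*(y + q*y²)) + 8 = 8 - 112*q + y*(y + q*y²))
39624 - ((10540 + T(Z(11), -120)) + 5919) = 39624 - ((10540 + (8 + (-120)² - 112*8 + 8*(-120)³)) + 5919) = 39624 - ((10540 + (8 + 14400 - 896 + 8*(-1728000))) + 5919) = 39624 - ((10540 + (8 + 14400 - 896 - 13824000)) + 5919) = 39624 - ((10540 - 13810488) + 5919) = 39624 - (-13799948 + 5919) = 39624 - 1*(-13794029) = 39624 + 13794029 = 13833653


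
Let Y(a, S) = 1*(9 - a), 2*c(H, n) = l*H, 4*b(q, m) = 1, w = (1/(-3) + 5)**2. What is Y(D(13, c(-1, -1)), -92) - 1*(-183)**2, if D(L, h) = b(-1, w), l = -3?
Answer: -133921/4 ≈ -33480.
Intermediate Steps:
w = 196/9 (w = (-1/3 + 5)**2 = (14/3)**2 = 196/9 ≈ 21.778)
b(q, m) = 1/4 (b(q, m) = (1/4)*1 = 1/4)
c(H, n) = -3*H/2 (c(H, n) = (-3*H)/2 = -3*H/2)
D(L, h) = 1/4
Y(a, S) = 9 - a
Y(D(13, c(-1, -1)), -92) - 1*(-183)**2 = (9 - 1*1/4) - 1*(-183)**2 = (9 - 1/4) - 1*33489 = 35/4 - 33489 = -133921/4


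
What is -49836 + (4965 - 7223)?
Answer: -52094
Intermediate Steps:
-49836 + (4965 - 7223) = -49836 - 2258 = -52094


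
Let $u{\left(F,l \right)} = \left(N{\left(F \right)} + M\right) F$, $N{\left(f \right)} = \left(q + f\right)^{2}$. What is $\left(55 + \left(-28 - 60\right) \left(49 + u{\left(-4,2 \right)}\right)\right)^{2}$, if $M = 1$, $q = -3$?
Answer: $178035649$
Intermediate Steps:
$N{\left(f \right)} = \left(-3 + f\right)^{2}$
$u{\left(F,l \right)} = F \left(1 + \left(-3 + F\right)^{2}\right)$ ($u{\left(F,l \right)} = \left(\left(-3 + F\right)^{2} + 1\right) F = \left(1 + \left(-3 + F\right)^{2}\right) F = F \left(1 + \left(-3 + F\right)^{2}\right)$)
$\left(55 + \left(-28 - 60\right) \left(49 + u{\left(-4,2 \right)}\right)\right)^{2} = \left(55 + \left(-28 - 60\right) \left(49 - 4 \left(1 + \left(-3 - 4\right)^{2}\right)\right)\right)^{2} = \left(55 - 88 \left(49 - 4 \left(1 + \left(-7\right)^{2}\right)\right)\right)^{2} = \left(55 - 88 \left(49 - 4 \left(1 + 49\right)\right)\right)^{2} = \left(55 - 88 \left(49 - 200\right)\right)^{2} = \left(55 - -13288\right)^{2} = \left(55 + 13288\right)^{2} = 13343^{2} = 178035649$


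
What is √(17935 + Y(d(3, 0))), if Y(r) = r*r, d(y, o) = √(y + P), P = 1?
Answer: √17939 ≈ 133.94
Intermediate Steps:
d(y, o) = √(1 + y) (d(y, o) = √(y + 1) = √(1 + y))
Y(r) = r²
√(17935 + Y(d(3, 0))) = √(17935 + (√(1 + 3))²) = √(17935 + (√4)²) = √(17935 + 2²) = √(17935 + 4) = √17939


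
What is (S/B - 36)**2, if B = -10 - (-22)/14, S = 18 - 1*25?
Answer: 4305625/3481 ≈ 1236.9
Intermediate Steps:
S = -7 (S = 18 - 25 = -7)
B = -59/7 (B = -10 - (-22)/14 = -10 - 1*(-11/7) = -10 + 11/7 = -59/7 ≈ -8.4286)
(S/B - 36)**2 = (-7/(-59/7) - 36)**2 = (-7*(-7/59) - 36)**2 = (49/59 - 36)**2 = (-2075/59)**2 = 4305625/3481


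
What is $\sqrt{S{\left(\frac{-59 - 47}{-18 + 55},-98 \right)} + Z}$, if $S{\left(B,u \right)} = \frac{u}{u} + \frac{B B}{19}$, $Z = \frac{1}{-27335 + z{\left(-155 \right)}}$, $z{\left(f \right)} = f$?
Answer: $\frac{\sqrt{534790085063890}}{19325470} \approx 1.1966$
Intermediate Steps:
$Z = - \frac{1}{27490}$ ($Z = \frac{1}{-27335 - 155} = \frac{1}{-27490} = - \frac{1}{27490} \approx -3.6377 \cdot 10^{-5}$)
$S{\left(B,u \right)} = 1 + \frac{B^{2}}{19}$ ($S{\left(B,u \right)} = 1 + B^{2} \cdot \frac{1}{19} = 1 + \frac{B^{2}}{19}$)
$\sqrt{S{\left(\frac{-59 - 47}{-18 + 55},-98 \right)} + Z} = \sqrt{\left(1 + \frac{\left(\frac{-59 - 47}{-18 + 55}\right)^{2}}{19}\right) - \frac{1}{27490}} = \sqrt{\left(1 + \frac{\left(- \frac{106}{37}\right)^{2}}{19}\right) - \frac{1}{27490}} = \sqrt{\left(1 + \frac{1}{19} \cdot \frac{11236}{1369}\right) - \frac{1}{27490}} = \sqrt{\left(1 + \frac{11236}{26011}\right) - \frac{1}{27490}} = \sqrt{\frac{37247}{26011} - \frac{1}{27490}} = \sqrt{\frac{1023894019}{715042390}} = \frac{\sqrt{534790085063890}}{19325470}$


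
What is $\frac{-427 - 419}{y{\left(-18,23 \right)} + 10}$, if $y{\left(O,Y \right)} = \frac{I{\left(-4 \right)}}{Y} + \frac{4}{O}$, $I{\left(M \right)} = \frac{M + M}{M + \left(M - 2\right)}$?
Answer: $- \frac{437805}{5078} \approx -86.216$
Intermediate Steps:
$I{\left(M \right)} = \frac{2 M}{-2 + 2 M}$ ($I{\left(M \right)} = \frac{2 M}{M + \left(-2 + M\right)} = \frac{2 M}{-2 + 2 M}$)
$y{\left(O,Y \right)} = \frac{4}{O} + \frac{4}{5 Y}$ ($y{\left(O,Y \right)} = \frac{\left(-4\right) \frac{1}{-1 - 4}}{Y} + \frac{4}{O} = \frac{\left(-4\right) \frac{1}{-5}}{Y} + \frac{4}{O} = \frac{\left(-4\right) \left(- \frac{1}{5}\right)}{Y} + \frac{4}{O} = \frac{4}{5 Y} + \frac{4}{O} = \frac{4}{O} + \frac{4}{5 Y}$)
$\frac{-427 - 419}{y{\left(-18,23 \right)} + 10} = \frac{-427 - 419}{\left(\frac{4}{-18} + \frac{4}{5 \cdot 23}\right) + 10} = - \frac{846}{\left(4 \left(- \frac{1}{18}\right) + \frac{4}{5} \cdot \frac{1}{23}\right) + 10} = - \frac{846}{\left(- \frac{2}{9} + \frac{4}{115}\right) + 10} = - \frac{846}{- \frac{194}{1035} + 10} = - \frac{846}{\frac{10156}{1035}} = \left(-846\right) \frac{1035}{10156} = - \frac{437805}{5078}$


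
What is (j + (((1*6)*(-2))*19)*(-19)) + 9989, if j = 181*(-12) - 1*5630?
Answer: 6519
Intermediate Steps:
j = -7802 (j = -2172 - 5630 = -7802)
(j + (((1*6)*(-2))*19)*(-19)) + 9989 = (-7802 + (((1*6)*(-2))*19)*(-19)) + 9989 = (-7802 + ((6*(-2))*19)*(-19)) + 9989 = (-7802 - 12*19*(-19)) + 9989 = (-7802 - 228*(-19)) + 9989 = (-7802 + 4332) + 9989 = -3470 + 9989 = 6519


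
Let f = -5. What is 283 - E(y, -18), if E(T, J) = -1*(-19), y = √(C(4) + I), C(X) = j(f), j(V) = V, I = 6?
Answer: 264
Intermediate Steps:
C(X) = -5
y = 1 (y = √(-5 + 6) = √1 = 1)
E(T, J) = 19
283 - E(y, -18) = 283 - 1*19 = 283 - 19 = 264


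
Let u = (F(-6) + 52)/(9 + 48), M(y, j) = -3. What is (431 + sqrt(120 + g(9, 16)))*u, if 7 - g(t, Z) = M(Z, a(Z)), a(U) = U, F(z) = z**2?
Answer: 37928/57 + 88*sqrt(130)/57 ≈ 683.01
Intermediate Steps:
g(t, Z) = 10 (g(t, Z) = 7 - 1*(-3) = 7 + 3 = 10)
u = 88/57 (u = ((-6)**2 + 52)/(9 + 48) = (36 + 52)/57 = 88*(1/57) = 88/57 ≈ 1.5439)
(431 + sqrt(120 + g(9, 16)))*u = (431 + sqrt(120 + 10))*(88/57) = (431 + sqrt(130))*(88/57) = 37928/57 + 88*sqrt(130)/57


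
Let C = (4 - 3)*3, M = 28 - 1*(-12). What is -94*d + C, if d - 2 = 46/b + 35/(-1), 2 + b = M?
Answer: 56833/19 ≈ 2991.2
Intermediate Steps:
M = 40 (M = 28 + 12 = 40)
b = 38 (b = -2 + 40 = 38)
d = -604/19 (d = 2 + (46/38 + 35/(-1)) = 2 + (46*(1/38) + 35*(-1)) = 2 + (23/19 - 35) = 2 - 642/19 = -604/19 ≈ -31.789)
C = 3 (C = 1*3 = 3)
-94*d + C = -94*(-604/19) + 3 = 56776/19 + 3 = 56833/19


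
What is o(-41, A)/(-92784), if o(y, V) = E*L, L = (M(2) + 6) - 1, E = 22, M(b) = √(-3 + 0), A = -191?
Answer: -55/46392 - 11*I*√3/46392 ≈ -0.0011855 - 0.00041069*I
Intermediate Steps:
M(b) = I*√3 (M(b) = √(-3) = I*√3)
L = 5 + I*√3 (L = (I*√3 + 6) - 1 = (6 + I*√3) - 1 = 5 + I*√3 ≈ 5.0 + 1.732*I)
o(y, V) = 110 + 22*I*√3 (o(y, V) = 22*(5 + I*√3) = 110 + 22*I*√3)
o(-41, A)/(-92784) = (110 + 22*I*√3)/(-92784) = (110 + 22*I*√3)*(-1/92784) = -55/46392 - 11*I*√3/46392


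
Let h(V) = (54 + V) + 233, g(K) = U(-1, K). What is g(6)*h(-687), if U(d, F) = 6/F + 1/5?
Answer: -480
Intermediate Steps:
U(d, F) = ⅕ + 6/F (U(d, F) = 6/F + 1*(⅕) = 6/F + ⅕ = ⅕ + 6/F)
g(K) = (30 + K)/(5*K)
h(V) = 287 + V
g(6)*h(-687) = ((⅕)*(30 + 6)/6)*(287 - 687) = ((⅕)*(⅙)*36)*(-400) = (6/5)*(-400) = -480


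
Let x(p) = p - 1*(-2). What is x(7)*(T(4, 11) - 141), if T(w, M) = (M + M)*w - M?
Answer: -576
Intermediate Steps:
T(w, M) = -M + 2*M*w (T(w, M) = (2*M)*w - M = 2*M*w - M = -M + 2*M*w)
x(p) = 2 + p (x(p) = p + 2 = 2 + p)
x(7)*(T(4, 11) - 141) = (2 + 7)*(11*(-1 + 2*4) - 141) = 9*(11*(-1 + 8) - 141) = 9*(11*7 - 141) = 9*(77 - 141) = 9*(-64) = -576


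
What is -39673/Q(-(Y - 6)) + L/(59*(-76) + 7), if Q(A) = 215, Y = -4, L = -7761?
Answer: -175947406/962555 ≈ -182.79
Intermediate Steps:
-39673/Q(-(Y - 6)) + L/(59*(-76) + 7) = -39673/215 - 7761/(59*(-76) + 7) = -39673*1/215 - 7761/(-4484 + 7) = -39673/215 - 7761/(-4477) = -39673/215 - 7761*(-1/4477) = -39673/215 + 7761/4477 = -175947406/962555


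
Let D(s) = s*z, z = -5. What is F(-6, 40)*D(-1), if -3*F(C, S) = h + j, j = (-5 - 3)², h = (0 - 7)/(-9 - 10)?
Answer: -6115/57 ≈ -107.28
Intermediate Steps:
h = 7/19 (h = -7/(-19) = -7*(-1/19) = 7/19 ≈ 0.36842)
j = 64 (j = (-8)² = 64)
F(C, S) = -1223/57 (F(C, S) = -(7/19 + 64)/3 = -⅓*1223/19 = -1223/57)
D(s) = -5*s (D(s) = s*(-5) = -5*s)
F(-6, 40)*D(-1) = -(-6115)*(-1)/57 = -1223/57*5 = -6115/57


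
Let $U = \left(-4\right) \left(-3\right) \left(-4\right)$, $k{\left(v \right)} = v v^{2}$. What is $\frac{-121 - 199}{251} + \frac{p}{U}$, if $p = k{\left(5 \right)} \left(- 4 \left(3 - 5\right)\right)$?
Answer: $- \frac{33295}{1506} \approx -22.108$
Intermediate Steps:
$k{\left(v \right)} = v^{3}$
$U = -48$ ($U = 12 \left(-4\right) = -48$)
$p = 1000$ ($p = 5^{3} \left(- 4 \left(3 - 5\right)\right) = 125 \left(\left(-4\right) \left(-2\right)\right) = 125 \cdot 8 = 1000$)
$\frac{-121 - 199}{251} + \frac{p}{U} = \frac{-121 - 199}{251} + \frac{1000}{-48} = \left(-320\right) \frac{1}{251} + 1000 \left(- \frac{1}{48}\right) = - \frac{320}{251} - \frac{125}{6} = - \frac{33295}{1506}$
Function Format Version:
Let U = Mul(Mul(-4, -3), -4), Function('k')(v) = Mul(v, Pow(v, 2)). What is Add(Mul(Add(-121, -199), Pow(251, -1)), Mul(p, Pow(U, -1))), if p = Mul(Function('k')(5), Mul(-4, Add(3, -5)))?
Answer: Rational(-33295, 1506) ≈ -22.108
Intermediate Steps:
Function('k')(v) = Pow(v, 3)
U = -48 (U = Mul(12, -4) = -48)
p = 1000 (p = Mul(Pow(5, 3), Mul(-4, Add(3, -5))) = Mul(125, Mul(-4, -2)) = Mul(125, 8) = 1000)
Add(Mul(Add(-121, -199), Pow(251, -1)), Mul(p, Pow(U, -1))) = Add(Mul(Add(-121, -199), Pow(251, -1)), Mul(1000, Pow(-48, -1))) = Add(Mul(-320, Rational(1, 251)), Mul(1000, Rational(-1, 48))) = Add(Rational(-320, 251), Rational(-125, 6)) = Rational(-33295, 1506)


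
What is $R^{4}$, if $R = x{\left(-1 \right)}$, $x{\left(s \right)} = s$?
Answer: $1$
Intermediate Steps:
$R = -1$
$R^{4} = \left(-1\right)^{4} = 1$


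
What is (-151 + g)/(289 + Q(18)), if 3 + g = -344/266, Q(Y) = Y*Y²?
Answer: -20654/814093 ≈ -0.025371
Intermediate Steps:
Q(Y) = Y³
g = -571/133 (g = -3 - 344/266 = -3 - 344*1/266 = -3 - 172/133 = -571/133 ≈ -4.2932)
(-151 + g)/(289 + Q(18)) = (-151 - 571/133)/(289 + 18³) = -20654/(133*(289 + 5832)) = -20654/133/6121 = -20654/133*1/6121 = -20654/814093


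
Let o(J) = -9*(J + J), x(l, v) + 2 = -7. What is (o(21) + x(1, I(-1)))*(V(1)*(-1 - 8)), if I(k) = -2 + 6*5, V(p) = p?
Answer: 3483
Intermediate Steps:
I(k) = 28 (I(k) = -2 + 30 = 28)
x(l, v) = -9 (x(l, v) = -2 - 7 = -9)
o(J) = -18*J
(o(21) + x(1, I(-1)))*(V(1)*(-1 - 8)) = (-18*21 - 9)*(1*(-1 - 8)) = (-378 - 9)*(1*(-9)) = -387*(-9) = 3483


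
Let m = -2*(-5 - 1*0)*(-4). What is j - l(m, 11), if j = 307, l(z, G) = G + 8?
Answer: 288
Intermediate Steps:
m = -40 (m = -2*(-5 + 0)*(-4) = -2*(-5)*(-4) = 10*(-4) = -40)
l(z, G) = 8 + G
j - l(m, 11) = 307 - (8 + 11) = 307 - 1*19 = 307 - 19 = 288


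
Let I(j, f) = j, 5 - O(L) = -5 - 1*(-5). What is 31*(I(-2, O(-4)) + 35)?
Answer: 1023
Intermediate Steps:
O(L) = 5 (O(L) = 5 - (-5 - 1*(-5)) = 5 - (-5 + 5) = 5 - 1*0 = 5 + 0 = 5)
31*(I(-2, O(-4)) + 35) = 31*(-2 + 35) = 31*33 = 1023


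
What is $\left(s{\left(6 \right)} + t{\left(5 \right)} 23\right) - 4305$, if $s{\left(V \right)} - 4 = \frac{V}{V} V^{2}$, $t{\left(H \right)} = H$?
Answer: $-4150$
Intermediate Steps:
$s{\left(V \right)} = 4 + V^{2}$ ($s{\left(V \right)} = 4 + \frac{V}{V} V^{2} = 4 + 1 V^{2} = 4 + V^{2}$)
$\left(s{\left(6 \right)} + t{\left(5 \right)} 23\right) - 4305 = \left(\left(4 + 6^{2}\right) + 5 \cdot 23\right) - 4305 = \left(\left(4 + 36\right) + 115\right) - 4305 = \left(40 + 115\right) - 4305 = 155 - 4305 = -4150$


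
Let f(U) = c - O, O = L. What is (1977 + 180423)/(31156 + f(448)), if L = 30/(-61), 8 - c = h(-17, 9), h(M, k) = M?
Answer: 585600/100109 ≈ 5.8496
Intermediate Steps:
c = 25 (c = 8 - 1*(-17) = 8 + 17 = 25)
L = -30/61 (L = 30*(-1/61) = -30/61 ≈ -0.49180)
O = -30/61 ≈ -0.49180
f(U) = 1555/61 (f(U) = 25 - 1*(-30/61) = 25 + 30/61 = 1555/61)
(1977 + 180423)/(31156 + f(448)) = (1977 + 180423)/(31156 + 1555/61) = 182400/(1902071/61) = 182400*(61/1902071) = 585600/100109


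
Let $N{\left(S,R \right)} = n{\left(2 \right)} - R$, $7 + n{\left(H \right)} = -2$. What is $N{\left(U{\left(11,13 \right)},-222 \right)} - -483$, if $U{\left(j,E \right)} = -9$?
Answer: $696$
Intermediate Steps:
$n{\left(H \right)} = -9$ ($n{\left(H \right)} = -7 - 2 = -9$)
$N{\left(S,R \right)} = -9 - R$
$N{\left(U{\left(11,13 \right)},-222 \right)} - -483 = \left(-9 - -222\right) - -483 = \left(-9 + 222\right) + 483 = 213 + 483 = 696$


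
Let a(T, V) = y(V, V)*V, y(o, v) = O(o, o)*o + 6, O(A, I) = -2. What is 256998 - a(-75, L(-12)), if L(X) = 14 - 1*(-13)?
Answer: 258294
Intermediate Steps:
L(X) = 27 (L(X) = 14 + 13 = 27)
y(o, v) = 6 - 2*o (y(o, v) = -2*o + 6 = 6 - 2*o)
a(T, V) = V*(6 - 2*V) (a(T, V) = (6 - 2*V)*V = V*(6 - 2*V))
256998 - a(-75, L(-12)) = 256998 - 2*27*(3 - 1*27) = 256998 - 2*27*(3 - 27) = 256998 - 2*27*(-24) = 256998 - 1*(-1296) = 256998 + 1296 = 258294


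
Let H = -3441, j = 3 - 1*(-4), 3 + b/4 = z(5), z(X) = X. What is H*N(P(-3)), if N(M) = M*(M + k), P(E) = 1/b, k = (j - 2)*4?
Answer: -554001/64 ≈ -8656.3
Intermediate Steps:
b = 8 (b = -12 + 4*5 = -12 + 20 = 8)
j = 7 (j = 3 + 4 = 7)
k = 20 (k = (7 - 2)*4 = 5*4 = 20)
P(E) = ⅛ (P(E) = 1/8 = ⅛)
N(M) = M*(20 + M) (N(M) = M*(M + 20) = M*(20 + M))
H*N(P(-3)) = -3441*(20 + ⅛)/8 = -3441*161/(8*8) = -3441*161/64 = -554001/64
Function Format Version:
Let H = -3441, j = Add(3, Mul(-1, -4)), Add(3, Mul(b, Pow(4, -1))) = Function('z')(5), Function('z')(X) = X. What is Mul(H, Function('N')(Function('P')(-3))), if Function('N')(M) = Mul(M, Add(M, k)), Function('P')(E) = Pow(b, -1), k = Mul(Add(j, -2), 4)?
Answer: Rational(-554001, 64) ≈ -8656.3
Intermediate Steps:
b = 8 (b = Add(-12, Mul(4, 5)) = Add(-12, 20) = 8)
j = 7 (j = Add(3, 4) = 7)
k = 20 (k = Mul(Add(7, -2), 4) = Mul(5, 4) = 20)
Function('P')(E) = Rational(1, 8) (Function('P')(E) = Pow(8, -1) = Rational(1, 8))
Function('N')(M) = Mul(M, Add(20, M)) (Function('N')(M) = Mul(M, Add(M, 20)) = Mul(M, Add(20, M)))
Mul(H, Function('N')(Function('P')(-3))) = Mul(-3441, Mul(Rational(1, 8), Add(20, Rational(1, 8)))) = Mul(-3441, Mul(Rational(1, 8), Rational(161, 8))) = Mul(-3441, Rational(161, 64)) = Rational(-554001, 64)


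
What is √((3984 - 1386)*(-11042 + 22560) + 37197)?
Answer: √29960961 ≈ 5473.7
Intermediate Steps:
√((3984 - 1386)*(-11042 + 22560) + 37197) = √(2598*11518 + 37197) = √(29923764 + 37197) = √29960961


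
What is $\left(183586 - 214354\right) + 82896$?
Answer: $52128$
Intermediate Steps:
$\left(183586 - 214354\right) + 82896 = -30768 + 82896 = 52128$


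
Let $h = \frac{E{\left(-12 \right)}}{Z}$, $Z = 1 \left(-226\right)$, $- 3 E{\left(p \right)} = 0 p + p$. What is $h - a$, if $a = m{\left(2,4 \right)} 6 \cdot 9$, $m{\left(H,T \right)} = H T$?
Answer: $- \frac{48818}{113} \approx -432.02$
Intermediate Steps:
$E{\left(p \right)} = - \frac{p}{3}$ ($E{\left(p \right)} = - \frac{0 p + p}{3} = - \frac{0 + p}{3} = - \frac{p}{3}$)
$Z = -226$
$a = 432$ ($a = 2 \cdot 4 \cdot 6 \cdot 9 = 8 \cdot 6 \cdot 9 = 48 \cdot 9 = 432$)
$h = - \frac{2}{113}$ ($h = \frac{\left(- \frac{1}{3}\right) \left(-12\right)}{-226} = 4 \left(- \frac{1}{226}\right) = - \frac{2}{113} \approx -0.017699$)
$h - a = - \frac{2}{113} - 432 = - \frac{48818}{113}$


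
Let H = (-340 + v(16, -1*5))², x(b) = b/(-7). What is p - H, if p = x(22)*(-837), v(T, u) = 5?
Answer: -767161/7 ≈ -1.0959e+5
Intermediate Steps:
x(b) = -b/7 (x(b) = b*(-⅐) = -b/7)
H = 112225 (H = (-340 + 5)² = (-335)² = 112225)
p = 18414/7 (p = -⅐*22*(-837) = -22/7*(-837) = 18414/7 ≈ 2630.6)
p - H = 18414/7 - 1*112225 = 18414/7 - 112225 = -767161/7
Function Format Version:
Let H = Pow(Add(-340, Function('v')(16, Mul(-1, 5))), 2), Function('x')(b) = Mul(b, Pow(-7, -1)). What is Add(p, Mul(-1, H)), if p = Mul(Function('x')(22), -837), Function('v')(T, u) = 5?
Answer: Rational(-767161, 7) ≈ -1.0959e+5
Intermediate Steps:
Function('x')(b) = Mul(Rational(-1, 7), b) (Function('x')(b) = Mul(b, Rational(-1, 7)) = Mul(Rational(-1, 7), b))
H = 112225 (H = Pow(Add(-340, 5), 2) = Pow(-335, 2) = 112225)
p = Rational(18414, 7) (p = Mul(Mul(Rational(-1, 7), 22), -837) = Mul(Rational(-22, 7), -837) = Rational(18414, 7) ≈ 2630.6)
Add(p, Mul(-1, H)) = Add(Rational(18414, 7), Mul(-1, 112225)) = Add(Rational(18414, 7), -112225) = Rational(-767161, 7)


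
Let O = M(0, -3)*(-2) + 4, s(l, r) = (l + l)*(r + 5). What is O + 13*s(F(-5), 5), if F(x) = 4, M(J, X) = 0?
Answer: 1044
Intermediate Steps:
s(l, r) = 2*l*(5 + r) (s(l, r) = (2*l)*(5 + r) = 2*l*(5 + r))
O = 4 (O = 0*(-2) + 4 = 0 + 4 = 4)
O + 13*s(F(-5), 5) = 4 + 13*(2*4*(5 + 5)) = 4 + 13*(2*4*10) = 4 + 13*80 = 4 + 1040 = 1044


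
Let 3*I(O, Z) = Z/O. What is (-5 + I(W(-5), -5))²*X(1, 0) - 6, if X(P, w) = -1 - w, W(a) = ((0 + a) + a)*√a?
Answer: -5579/180 - I*√5/3 ≈ -30.994 - 0.74536*I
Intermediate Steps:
W(a) = 2*a^(3/2) (W(a) = (a + a)*√a = (2*a)*√a = 2*a^(3/2))
I(O, Z) = Z/(3*O) (I(O, Z) = (Z/O)/3 = Z/(3*O))
(-5 + I(W(-5), -5))²*X(1, 0) - 6 = (-5 + (⅓)*(-5)/(2*(-5)^(3/2)))²*(-1 - 1*0) - 6 = (-5 + (⅓)*(-5)/(2*(-5*I*√5)))²*(-1 + 0) - 6 = (-5 + (⅓)*(-5)/(-10*I*√5))²*(-1) - 6 = (-5 + (⅓)*(-5)*(I*√5/50))²*(-1) - 6 = (-5 - I*√5/30)²*(-1) - 6 = -(-5 - I*√5/30)² - 6 = -6 - (-5 - I*√5/30)²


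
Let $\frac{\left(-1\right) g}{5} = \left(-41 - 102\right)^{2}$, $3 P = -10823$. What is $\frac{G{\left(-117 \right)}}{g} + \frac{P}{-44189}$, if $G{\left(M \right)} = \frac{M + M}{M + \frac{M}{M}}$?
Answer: $\frac{4935934807}{60473088390} \approx 0.081622$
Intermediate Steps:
$P = - \frac{10823}{3}$ ($P = \frac{1}{3} \left(-10823\right) = - \frac{10823}{3} \approx -3607.7$)
$g = -102245$ ($g = - 5 \left(-41 - 102\right)^{2} = - 5 \left(-143\right)^{2} = \left(-5\right) 20449 = -102245$)
$G{\left(M \right)} = \frac{2 M}{1 + M}$ ($G{\left(M \right)} = \frac{2 M}{M + 1} = \frac{2 M}{1 + M}$)
$\frac{G{\left(-117 \right)}}{g} + \frac{P}{-44189} = \frac{2 \left(-117\right) \frac{1}{1 - 117}}{-102245} - \frac{10823}{3 \left(-44189\right)} = 2 \left(-117\right) \frac{1}{-116} \left(- \frac{1}{102245}\right) - - \frac{10823}{132567} = 2 \left(-117\right) \left(- \frac{1}{116}\right) \left(- \frac{1}{102245}\right) + \frac{10823}{132567} = \frac{117}{58} \left(- \frac{1}{102245}\right) + \frac{10823}{132567} = - \frac{9}{456170} + \frac{10823}{132567} = \frac{4935934807}{60473088390}$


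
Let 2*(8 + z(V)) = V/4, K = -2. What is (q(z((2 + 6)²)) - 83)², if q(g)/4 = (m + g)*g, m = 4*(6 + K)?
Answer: 6889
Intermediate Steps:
m = 16 (m = 4*(6 - 2) = 4*4 = 16)
z(V) = -8 + V/8 (z(V) = -8 + (V/4)/2 = -8 + V/8)
q(g) = 4*g*(16 + g) (q(g) = 4*((16 + g)*g) = 4*(g*(16 + g)) = 4*g*(16 + g))
(q(z((2 + 6)²)) - 83)² = (4*(-8 + (2 + 6)²/8)*(16 + (-8 + (2 + 6)²/8)) - 83)² = (4*(-8 + (⅛)*8²)*(16 + (-8 + (⅛)*8²)) - 83)² = (4*(-8 + (⅛)*64)*(16 + (-8 + (⅛)*64)) - 83)² = (4*(-8 + 8)*(16 + (-8 + 8)) - 83)² = (4*0*(16 + 0) - 83)² = (4*0*16 - 83)² = (0 - 83)² = (-83)² = 6889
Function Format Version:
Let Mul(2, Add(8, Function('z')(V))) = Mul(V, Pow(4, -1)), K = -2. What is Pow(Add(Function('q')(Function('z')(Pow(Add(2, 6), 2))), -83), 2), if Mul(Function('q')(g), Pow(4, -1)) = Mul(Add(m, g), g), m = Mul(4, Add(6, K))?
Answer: 6889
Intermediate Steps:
m = 16 (m = Mul(4, Add(6, -2)) = Mul(4, 4) = 16)
Function('z')(V) = Add(-8, Mul(Rational(1, 8), V)) (Function('z')(V) = Add(-8, Mul(Rational(1, 2), Mul(V, Pow(4, -1)))) = Add(-8, Mul(Rational(1, 2), Mul(V, Rational(1, 4)))) = Add(-8, Mul(Rational(1, 2), Mul(Rational(1, 4), V))) = Add(-8, Mul(Rational(1, 8), V)))
Function('q')(g) = Mul(4, g, Add(16, g)) (Function('q')(g) = Mul(4, Mul(Add(16, g), g)) = Mul(4, Mul(g, Add(16, g))) = Mul(4, g, Add(16, g)))
Pow(Add(Function('q')(Function('z')(Pow(Add(2, 6), 2))), -83), 2) = Pow(Add(Mul(4, Add(-8, Mul(Rational(1, 8), Pow(Add(2, 6), 2))), Add(16, Add(-8, Mul(Rational(1, 8), Pow(Add(2, 6), 2))))), -83), 2) = Pow(Add(Mul(4, Add(-8, Mul(Rational(1, 8), Pow(8, 2))), Add(16, Add(-8, Mul(Rational(1, 8), Pow(8, 2))))), -83), 2) = Pow(Add(Mul(4, Add(-8, Mul(Rational(1, 8), 64)), Add(16, Add(-8, Mul(Rational(1, 8), 64)))), -83), 2) = Pow(Add(Mul(4, Add(-8, 8), Add(16, Add(-8, 8))), -83), 2) = Pow(Add(Mul(4, 0, Add(16, 0)), -83), 2) = Pow(Add(Mul(4, 0, 16), -83), 2) = Pow(Add(0, -83), 2) = Pow(-83, 2) = 6889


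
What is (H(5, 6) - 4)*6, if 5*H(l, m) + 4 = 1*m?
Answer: -108/5 ≈ -21.600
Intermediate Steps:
H(l, m) = -⅘ + m/5 (H(l, m) = -⅘ + (1*m)/5 = -⅘ + m/5)
(H(5, 6) - 4)*6 = ((-⅘ + (⅕)*6) - 4)*6 = ((-⅘ + 6/5) - 4)*6 = (⅖ - 4)*6 = -18/5*6 = -108/5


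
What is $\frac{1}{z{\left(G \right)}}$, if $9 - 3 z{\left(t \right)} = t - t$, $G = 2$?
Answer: $\frac{1}{3} \approx 0.33333$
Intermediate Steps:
$z{\left(t \right)} = 3$ ($z{\left(t \right)} = 3 - \frac{t - t}{3} = 3 - 0 = 3 + 0 = 3$)
$\frac{1}{z{\left(G \right)}} = \frac{1}{3}$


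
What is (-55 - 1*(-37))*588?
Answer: -10584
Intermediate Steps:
(-55 - 1*(-37))*588 = (-55 + 37)*588 = -18*588 = -10584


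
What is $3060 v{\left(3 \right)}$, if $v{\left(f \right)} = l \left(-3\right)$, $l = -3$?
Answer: $27540$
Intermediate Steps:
$v{\left(f \right)} = 9$ ($v{\left(f \right)} = \left(-3\right) \left(-3\right) = 9$)
$3060 v{\left(3 \right)} = 3060 \cdot 9 = 27540$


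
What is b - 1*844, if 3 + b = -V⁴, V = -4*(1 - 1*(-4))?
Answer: -160847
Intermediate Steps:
V = -20 (V = -4*(1 + 4) = -4*5 = -20)
b = -160003 (b = -3 - 1*(-20)⁴ = -3 - 1*160000 = -3 - 160000 = -160003)
b - 1*844 = -160003 - 1*844 = -160003 - 844 = -160847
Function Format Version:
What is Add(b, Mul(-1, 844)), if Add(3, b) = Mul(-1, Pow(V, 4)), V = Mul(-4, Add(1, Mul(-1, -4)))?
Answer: -160847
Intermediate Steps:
V = -20 (V = Mul(-4, Add(1, 4)) = Mul(-4, 5) = -20)
b = -160003 (b = Add(-3, Mul(-1, Pow(-20, 4))) = Add(-3, Mul(-1, 160000)) = Add(-3, -160000) = -160003)
Add(b, Mul(-1, 844)) = Add(-160003, Mul(-1, 844)) = Add(-160003, -844) = -160847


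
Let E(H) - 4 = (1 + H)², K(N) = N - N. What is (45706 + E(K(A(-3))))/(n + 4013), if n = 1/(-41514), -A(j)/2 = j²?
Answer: 1897646454/166595681 ≈ 11.391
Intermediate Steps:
A(j) = -2*j²
K(N) = 0
E(H) = 4 + (1 + H)²
n = -1/41514 ≈ -2.4088e-5
(45706 + E(K(A(-3))))/(n + 4013) = (45706 + (4 + (1 + 0)²))/(-1/41514 + 4013) = (45706 + (4 + 1²))/(166595681/41514) = (45706 + (4 + 1))*(41514/166595681) = (45706 + 5)*(41514/166595681) = 45711*(41514/166595681) = 1897646454/166595681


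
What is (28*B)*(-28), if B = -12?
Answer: 9408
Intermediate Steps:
(28*B)*(-28) = (28*(-12))*(-28) = -336*(-28) = 9408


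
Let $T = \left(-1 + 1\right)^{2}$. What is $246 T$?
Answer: $0$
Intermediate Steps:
$T = 0$ ($T = 0^{2} = 0$)
$246 T = 246 \cdot 0 = 0$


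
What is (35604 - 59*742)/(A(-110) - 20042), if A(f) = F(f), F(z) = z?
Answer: 4087/10076 ≈ 0.40562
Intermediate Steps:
A(f) = f
(35604 - 59*742)/(A(-110) - 20042) = (35604 - 59*742)/(-110 - 20042) = (35604 - 43778)/(-20152) = -8174*(-1/20152) = 4087/10076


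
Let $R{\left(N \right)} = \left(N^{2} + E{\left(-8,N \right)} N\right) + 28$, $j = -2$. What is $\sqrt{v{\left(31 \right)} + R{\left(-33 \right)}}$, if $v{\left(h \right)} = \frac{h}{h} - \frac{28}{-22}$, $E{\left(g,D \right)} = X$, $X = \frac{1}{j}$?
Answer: $\frac{\sqrt{549714}}{22} \approx 33.701$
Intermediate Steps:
$X = - \frac{1}{2}$ ($X = \frac{1}{-2} = - \frac{1}{2} \approx -0.5$)
$E{\left(g,D \right)} = - \frac{1}{2}$
$v{\left(h \right)} = \frac{25}{11}$ ($v{\left(h \right)} = 1 - - \frac{14}{11} = 1 + \frac{14}{11} = \frac{25}{11}$)
$R{\left(N \right)} = 28 + N^{2} - \frac{N}{2}$ ($R{\left(N \right)} = \left(N^{2} - \frac{N}{2}\right) + 28 = 28 + N^{2} - \frac{N}{2}$)
$\sqrt{v{\left(31 \right)} + R{\left(-33 \right)}} = \sqrt{\frac{25}{11} + \left(28 + \left(-33\right)^{2} - - \frac{33}{2}\right)} = \sqrt{\frac{25}{11} + \left(28 + 1089 + \frac{33}{2}\right)} = \sqrt{\frac{25}{11} + \frac{2267}{2}} = \sqrt{\frac{24987}{22}} = \frac{\sqrt{549714}}{22}$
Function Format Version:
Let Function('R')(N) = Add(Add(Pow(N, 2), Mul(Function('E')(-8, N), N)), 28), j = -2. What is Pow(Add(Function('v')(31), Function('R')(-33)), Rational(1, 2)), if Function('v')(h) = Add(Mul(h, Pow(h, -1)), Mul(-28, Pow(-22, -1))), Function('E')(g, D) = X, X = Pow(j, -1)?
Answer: Mul(Rational(1, 22), Pow(549714, Rational(1, 2))) ≈ 33.701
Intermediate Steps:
X = Rational(-1, 2) (X = Pow(-2, -1) = Rational(-1, 2) ≈ -0.50000)
Function('E')(g, D) = Rational(-1, 2)
Function('v')(h) = Rational(25, 11) (Function('v')(h) = Add(1, Mul(-28, Rational(-1, 22))) = Add(1, Rational(14, 11)) = Rational(25, 11))
Function('R')(N) = Add(28, Pow(N, 2), Mul(Rational(-1, 2), N)) (Function('R')(N) = Add(Add(Pow(N, 2), Mul(Rational(-1, 2), N)), 28) = Add(28, Pow(N, 2), Mul(Rational(-1, 2), N)))
Pow(Add(Function('v')(31), Function('R')(-33)), Rational(1, 2)) = Pow(Add(Rational(25, 11), Add(28, Pow(-33, 2), Mul(Rational(-1, 2), -33))), Rational(1, 2)) = Pow(Add(Rational(25, 11), Add(28, 1089, Rational(33, 2))), Rational(1, 2)) = Pow(Add(Rational(25, 11), Rational(2267, 2)), Rational(1, 2)) = Pow(Rational(24987, 22), Rational(1, 2)) = Mul(Rational(1, 22), Pow(549714, Rational(1, 2)))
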